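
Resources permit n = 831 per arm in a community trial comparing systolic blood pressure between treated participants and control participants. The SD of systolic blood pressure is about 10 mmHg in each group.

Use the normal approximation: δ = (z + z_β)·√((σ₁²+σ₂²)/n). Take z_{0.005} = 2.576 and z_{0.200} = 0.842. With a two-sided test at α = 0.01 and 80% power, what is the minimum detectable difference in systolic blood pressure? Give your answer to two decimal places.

Minimum detectable difference ≈ 1.68 mmHg

δ = (z_{α/2} + z_β) · √((σ₁²+σ₂²)/n)
  = (2.576 + 0.842) · √(200/831)
  = 3.418 · √0.24067
  = 3.418 · 0.4906
  = 1.6768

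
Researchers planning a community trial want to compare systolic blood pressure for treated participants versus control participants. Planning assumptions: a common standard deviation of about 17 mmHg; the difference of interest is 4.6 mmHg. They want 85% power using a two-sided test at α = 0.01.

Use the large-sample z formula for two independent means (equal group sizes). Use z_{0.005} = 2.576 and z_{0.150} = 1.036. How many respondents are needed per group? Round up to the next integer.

n = (z_{α/2} + z_β)² · (σ₁² + σ₂²) / δ²
  = (2.576 + 1.036)² · (2·17² = 578) / 4.6²
  = 13.0465 · 578 / 21.16
  = 356.38
Round up → n = 357 per group.

n = 357 per group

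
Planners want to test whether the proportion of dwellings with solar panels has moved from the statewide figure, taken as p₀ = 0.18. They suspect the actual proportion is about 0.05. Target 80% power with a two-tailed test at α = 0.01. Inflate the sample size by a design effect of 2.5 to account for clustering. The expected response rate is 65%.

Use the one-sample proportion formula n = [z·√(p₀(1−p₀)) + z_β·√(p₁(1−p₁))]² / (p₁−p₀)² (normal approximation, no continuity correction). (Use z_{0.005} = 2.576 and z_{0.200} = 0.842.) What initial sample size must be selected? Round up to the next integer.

n = [z_{α/2}·√(p₀q₀) + z_β·√(p₁q₁)]² / (p₁ − p₀)²
  = [2.576·√(0.18·0.82) + 0.842·√(0.05·0.95)]² / (-0.13)²
  = [2.576·0.3842 + 0.842·0.2179]² / 0.0169
  = [1.1732]² / 0.0169
  = 81.44
Design effect: 2.5 × 81.44 = 203.60.
Adjust for 65% response: 203.60 / 0.65 = 313.23.
Round up → n = 314.

n = 314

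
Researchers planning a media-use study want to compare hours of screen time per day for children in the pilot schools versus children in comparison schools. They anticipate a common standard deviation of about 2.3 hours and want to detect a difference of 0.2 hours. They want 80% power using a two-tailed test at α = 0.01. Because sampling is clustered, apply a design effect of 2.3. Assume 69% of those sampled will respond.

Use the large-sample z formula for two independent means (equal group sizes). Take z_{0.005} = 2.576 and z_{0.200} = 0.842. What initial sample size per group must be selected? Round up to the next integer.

n = 10301 per group

n = (z_{α/2} + z_β)² · (σ₁² + σ₂²) / δ²
  = (2.576 + 0.842)² · (2·2.3² = 10.58) / 0.2²
  = 11.6827 · 10.58 / 0.04
  = 3090.08
Design effect: 2.3 × 3090.08 = 7107.19.
Adjust for 69% response: 7107.19 / 0.69 = 10300.27.
Round up → n = 10301 per group.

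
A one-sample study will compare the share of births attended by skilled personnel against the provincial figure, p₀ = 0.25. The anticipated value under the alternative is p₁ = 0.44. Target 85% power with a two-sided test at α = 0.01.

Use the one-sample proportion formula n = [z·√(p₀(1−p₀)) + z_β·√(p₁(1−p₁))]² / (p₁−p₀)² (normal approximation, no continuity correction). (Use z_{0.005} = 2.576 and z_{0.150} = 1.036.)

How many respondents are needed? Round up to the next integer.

n = [z_{α/2}·√(p₀q₀) + z_β·√(p₁q₁)]² / (p₁ − p₀)²
  = [2.576·√(0.25·0.75) + 1.036·√(0.44·0.56)]² / (0.19)²
  = [2.576·0.4330 + 1.036·0.4964]² / 0.0361
  = [1.6297]² / 0.0361
  = 73.57
Round up → n = 74.

n = 74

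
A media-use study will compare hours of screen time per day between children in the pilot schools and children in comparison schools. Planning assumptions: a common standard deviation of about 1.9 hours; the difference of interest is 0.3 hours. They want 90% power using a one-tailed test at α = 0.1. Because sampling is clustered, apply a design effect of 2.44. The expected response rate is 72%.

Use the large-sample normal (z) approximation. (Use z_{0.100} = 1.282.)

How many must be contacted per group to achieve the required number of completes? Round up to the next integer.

n = 1788 per group

n = (z_α + z_β)² · (σ₁² + σ₂²) / δ²
  = (1.282 + 1.282)² · (2·1.9² = 7.22) / 0.3²
  = 6.5741 · 7.22 / 0.09
  = 527.39
Design effect: 2.44 × 527.39 = 1286.83.
Adjust for 72% response: 1286.83 / 0.72 = 1787.26.
Round up → n = 1788 per group.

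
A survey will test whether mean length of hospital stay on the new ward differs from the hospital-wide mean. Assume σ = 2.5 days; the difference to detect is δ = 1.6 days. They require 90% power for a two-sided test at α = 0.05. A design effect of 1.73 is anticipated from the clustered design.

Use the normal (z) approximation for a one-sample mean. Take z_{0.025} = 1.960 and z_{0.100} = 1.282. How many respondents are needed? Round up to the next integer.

n = 45

n = (z_{α/2} + z_β)² · σ² / δ²
  = (1.960 + 1.282)² · 2.5² / 1.6²
  = 10.5106 · 6.25 / 2.56
  = 25.66
Design effect: 1.73 × 25.66 = 44.39.
Round up → n = 45.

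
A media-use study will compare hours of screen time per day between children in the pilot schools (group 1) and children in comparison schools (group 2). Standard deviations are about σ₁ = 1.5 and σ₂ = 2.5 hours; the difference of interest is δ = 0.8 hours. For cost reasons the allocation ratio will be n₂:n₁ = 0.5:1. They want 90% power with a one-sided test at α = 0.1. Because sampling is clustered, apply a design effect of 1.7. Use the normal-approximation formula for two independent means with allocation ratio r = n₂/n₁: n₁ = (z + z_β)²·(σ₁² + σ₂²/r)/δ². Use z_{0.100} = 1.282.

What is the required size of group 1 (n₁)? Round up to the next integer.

n₁ = 258

n₁ = (z_α + z_β)² · (σ₁² + σ₂²/r) / δ²
   = (1.282 + 1.282)² · (1.5² + 2.5²/0.5) / 0.8²
   = 6.5741 · (2.25 + 12.5) / 0.64
   = 6.5741 · 14.75 / 0.64
   = 151.51
Design effect: 1.7 × 151.51 = 257.57.
Round up → n₁ = 258; n₂ = r·n₁ = 0.5 × 258 = 129.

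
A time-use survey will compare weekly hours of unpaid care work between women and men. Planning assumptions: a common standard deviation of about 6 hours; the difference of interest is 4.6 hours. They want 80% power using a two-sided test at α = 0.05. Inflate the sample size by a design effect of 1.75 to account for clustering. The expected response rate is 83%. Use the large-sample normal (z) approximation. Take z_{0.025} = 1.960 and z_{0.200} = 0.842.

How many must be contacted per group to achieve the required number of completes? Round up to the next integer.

n = (z_{α/2} + z_β)² · (σ₁² + σ₂²) / δ²
  = (1.960 + 0.842)² · (2·6² = 72) / 4.6²
  = 7.8512 · 72 / 21.16
  = 26.71
Design effect: 1.75 × 26.71 = 46.75.
Adjust for 83% response: 46.75 / 0.83 = 56.33.
Round up → n = 57 per group.

n = 57 per group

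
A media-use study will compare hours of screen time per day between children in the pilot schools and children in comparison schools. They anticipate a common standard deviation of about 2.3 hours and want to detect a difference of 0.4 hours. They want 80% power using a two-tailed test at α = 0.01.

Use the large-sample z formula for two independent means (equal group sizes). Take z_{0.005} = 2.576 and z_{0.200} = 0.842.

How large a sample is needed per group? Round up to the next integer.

n = (z_{α/2} + z_β)² · (σ₁² + σ₂²) / δ²
  = (2.576 + 0.842)² · (2·2.3² = 10.58) / 0.4²
  = 11.6827 · 10.58 / 0.16
  = 772.52
Round up → n = 773 per group.

n = 773 per group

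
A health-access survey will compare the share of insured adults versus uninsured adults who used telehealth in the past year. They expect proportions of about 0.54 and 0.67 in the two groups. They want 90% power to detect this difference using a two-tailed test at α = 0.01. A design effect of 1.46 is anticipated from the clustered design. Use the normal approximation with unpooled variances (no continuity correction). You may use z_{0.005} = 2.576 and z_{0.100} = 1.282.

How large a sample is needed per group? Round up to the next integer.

n = 604 per group

n = (z_{α/2} + z_β)² · [p₁(1−p₁) + p₂(1−p₂)] / (p₁ − p₂)²
  = (2.576 + 1.282)² · (0.54·0.46 + 0.67·0.33) / (-0.13)²
  = (3.858)² · (0.2484 + 0.2211) / 0.0169
  = 14.8842 · 0.4695 / 0.0169
  = 413.50
Design effect: 1.46 × 413.50 = 603.71.
Round up → n = 604 per group.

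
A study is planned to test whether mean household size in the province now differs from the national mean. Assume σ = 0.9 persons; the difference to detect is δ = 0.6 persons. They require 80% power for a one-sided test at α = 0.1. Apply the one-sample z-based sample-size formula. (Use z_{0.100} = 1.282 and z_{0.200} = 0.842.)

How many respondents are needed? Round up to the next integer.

n = 11

n = (z_α + z_β)² · σ² / δ²
  = (1.282 + 0.842)² · 0.9² / 0.6²
  = 4.5114 · 0.81 / 0.36
  = 10.15
Round up → n = 11.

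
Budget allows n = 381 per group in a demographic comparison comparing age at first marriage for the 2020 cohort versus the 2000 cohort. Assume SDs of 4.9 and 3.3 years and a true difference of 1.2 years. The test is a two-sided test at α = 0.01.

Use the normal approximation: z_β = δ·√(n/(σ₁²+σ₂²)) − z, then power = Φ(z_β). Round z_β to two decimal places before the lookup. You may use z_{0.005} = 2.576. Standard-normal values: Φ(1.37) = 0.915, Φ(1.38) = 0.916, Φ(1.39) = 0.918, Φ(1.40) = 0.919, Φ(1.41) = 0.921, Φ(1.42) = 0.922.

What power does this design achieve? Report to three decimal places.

z_β = δ·√(n/(σ₁²+σ₂²)) − z_{α/2}
    = 1.2 · √(381/34.9) − 2.576
    = 1.2 · 3.30407 − 2.576
    = 3.9649 − 2.576 = 1.3889 → 1.39
Power = Φ(1.39) = 0.918.

Power ≈ 0.918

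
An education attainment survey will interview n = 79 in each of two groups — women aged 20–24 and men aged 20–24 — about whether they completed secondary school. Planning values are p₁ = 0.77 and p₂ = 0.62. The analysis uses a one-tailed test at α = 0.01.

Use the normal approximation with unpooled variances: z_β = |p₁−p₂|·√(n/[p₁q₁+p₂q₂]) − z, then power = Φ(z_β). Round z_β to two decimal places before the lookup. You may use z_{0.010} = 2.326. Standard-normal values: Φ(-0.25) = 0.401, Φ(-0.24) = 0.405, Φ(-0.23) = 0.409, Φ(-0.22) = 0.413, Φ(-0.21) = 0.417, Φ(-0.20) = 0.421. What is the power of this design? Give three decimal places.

z_β = |p₁−p₂|·√(n/[p₁q₁+p₂q₂]) − z_α
    = 0.15 · √(79/0.4127) − 2.326
    = 0.15 · 13.8355 − 2.326
    = 2.0753 − 2.326 = -0.2507 → -0.25
Power = Φ(-0.25) = 0.401.

Power ≈ 0.401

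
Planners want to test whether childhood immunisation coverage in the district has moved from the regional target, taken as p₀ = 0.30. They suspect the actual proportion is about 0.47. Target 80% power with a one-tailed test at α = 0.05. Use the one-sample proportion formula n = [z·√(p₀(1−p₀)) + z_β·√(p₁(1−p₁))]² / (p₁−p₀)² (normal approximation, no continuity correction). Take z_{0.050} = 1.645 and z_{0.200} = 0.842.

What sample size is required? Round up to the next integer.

n = 48

n = [z_α·√(p₀q₀) + z_β·√(p₁q₁)]² / (p₁ − p₀)²
  = [1.645·√(0.30·0.70) + 0.842·√(0.47·0.53)]² / (0.17)²
  = [1.645·0.4583 + 0.842·0.4991]² / 0.0289
  = [1.1741]² / 0.0289
  = 47.70
Round up → n = 48.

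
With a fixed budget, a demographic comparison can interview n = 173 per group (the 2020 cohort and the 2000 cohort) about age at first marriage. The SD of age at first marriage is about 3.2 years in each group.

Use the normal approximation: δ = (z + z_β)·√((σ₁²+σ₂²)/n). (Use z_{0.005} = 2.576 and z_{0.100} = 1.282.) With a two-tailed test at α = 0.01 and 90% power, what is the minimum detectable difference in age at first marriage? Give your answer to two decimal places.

δ = (z_{α/2} + z_β) · √((σ₁²+σ₂²)/n)
  = (2.576 + 1.282) · √(20.48/173)
  = 3.858 · √0.11838
  = 3.858 · 0.3441
  = 1.3274

Minimum detectable difference ≈ 1.33 years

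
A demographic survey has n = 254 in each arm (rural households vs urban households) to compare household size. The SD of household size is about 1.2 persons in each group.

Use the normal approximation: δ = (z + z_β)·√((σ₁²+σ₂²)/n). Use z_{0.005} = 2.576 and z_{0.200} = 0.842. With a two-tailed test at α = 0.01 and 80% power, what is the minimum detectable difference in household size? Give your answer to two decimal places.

Minimum detectable difference ≈ 0.36 persons

δ = (z_{α/2} + z_β) · √((σ₁²+σ₂²)/n)
  = (2.576 + 0.842) · √(2.88/254)
  = 3.418 · √0.01134
  = 3.418 · 0.1065
  = 0.3640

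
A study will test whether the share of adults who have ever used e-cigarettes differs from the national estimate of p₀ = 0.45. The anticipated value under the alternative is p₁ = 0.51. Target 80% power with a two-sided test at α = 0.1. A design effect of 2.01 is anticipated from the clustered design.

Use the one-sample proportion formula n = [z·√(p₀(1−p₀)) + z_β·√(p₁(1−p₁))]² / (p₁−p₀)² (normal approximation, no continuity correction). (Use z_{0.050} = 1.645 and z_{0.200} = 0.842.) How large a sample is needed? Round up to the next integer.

n = 858

n = [z_{α/2}·√(p₀q₀) + z_β·√(p₁q₁)]² / (p₁ − p₀)²
  = [1.645·√(0.45·0.55) + 0.842·√(0.51·0.49)]² / (0.06)²
  = [1.645·0.4975 + 0.842·0.4999]² / 0.0036
  = [1.2393]² / 0.0036
  = 426.62
Design effect: 2.01 × 426.62 = 857.51.
Round up → n = 858.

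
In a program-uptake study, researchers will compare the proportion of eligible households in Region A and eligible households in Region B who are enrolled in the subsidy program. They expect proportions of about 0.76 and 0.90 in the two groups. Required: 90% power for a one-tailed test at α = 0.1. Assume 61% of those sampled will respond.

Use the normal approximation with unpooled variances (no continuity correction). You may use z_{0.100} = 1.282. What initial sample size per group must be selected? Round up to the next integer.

n = 150 per group

n = (z_α + z_β)² · [p₁(1−p₁) + p₂(1−p₂)] / (p₁ − p₂)²
  = (1.282 + 1.282)² · (0.76·0.24 + 0.90·0.10) / (-0.14)²
  = (2.564)² · (0.1824 + 0.0900) / 0.0196
  = 6.5741 · 0.2724 / 0.0196
  = 91.37
Adjust for 61% response: 91.37 / 0.61 = 149.78.
Round up → n = 150 per group.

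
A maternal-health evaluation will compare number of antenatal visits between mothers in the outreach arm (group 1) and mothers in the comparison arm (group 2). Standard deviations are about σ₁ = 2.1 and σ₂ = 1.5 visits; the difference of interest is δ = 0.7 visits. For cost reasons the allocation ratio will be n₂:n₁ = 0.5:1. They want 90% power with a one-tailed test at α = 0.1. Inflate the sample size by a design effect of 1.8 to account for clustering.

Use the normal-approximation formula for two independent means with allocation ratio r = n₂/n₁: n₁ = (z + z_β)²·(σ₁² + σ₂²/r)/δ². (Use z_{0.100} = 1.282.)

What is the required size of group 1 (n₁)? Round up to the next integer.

n₁ = (z_α + z_β)² · (σ₁² + σ₂²/r) / δ²
   = (1.282 + 1.282)² · (2.1² + 1.5²/0.5) / 0.7²
   = 6.5741 · (4.41 + 4.5) / 0.49
   = 6.5741 · 8.91 / 0.49
   = 119.54
Design effect: 1.8 × 119.54 = 215.17.
Round up → n₁ = 216; n₂ = r·n₁ = 0.5 × 216 = 108.

n₁ = 216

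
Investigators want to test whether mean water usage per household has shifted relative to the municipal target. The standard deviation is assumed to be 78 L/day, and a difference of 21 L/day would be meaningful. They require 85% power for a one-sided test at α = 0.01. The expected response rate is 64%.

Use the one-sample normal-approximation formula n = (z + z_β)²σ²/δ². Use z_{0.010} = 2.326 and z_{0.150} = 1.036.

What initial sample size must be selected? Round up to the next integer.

n = (z_α + z_β)² · σ² / δ²
  = (2.326 + 1.036)² · 78² / 21²
  = 11.3030 · 6084 / 441
  = 155.94
Adjust for 64% response: 155.94 / 0.64 = 243.65.
Round up → n = 244.

n = 244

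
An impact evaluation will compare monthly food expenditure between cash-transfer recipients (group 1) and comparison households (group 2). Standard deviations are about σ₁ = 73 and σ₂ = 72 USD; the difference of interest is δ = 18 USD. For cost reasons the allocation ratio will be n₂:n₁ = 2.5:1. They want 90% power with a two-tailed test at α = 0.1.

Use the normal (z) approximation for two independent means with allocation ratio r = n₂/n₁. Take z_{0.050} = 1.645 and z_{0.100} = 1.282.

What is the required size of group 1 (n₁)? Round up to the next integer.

n₁ = 196

n₁ = (z_{α/2} + z_β)² · (σ₁² + σ₂²/r) / δ²
   = (1.645 + 1.282)² · (73² + 72²/2.5) / 18²
   = 8.5673 · (5329 + 2073.6) / 324
   = 8.5673 · 7402.6 / 324
   = 195.74
Round up → n₁ = 196; n₂ = r·n₁ = 2.5 × 196 = 490.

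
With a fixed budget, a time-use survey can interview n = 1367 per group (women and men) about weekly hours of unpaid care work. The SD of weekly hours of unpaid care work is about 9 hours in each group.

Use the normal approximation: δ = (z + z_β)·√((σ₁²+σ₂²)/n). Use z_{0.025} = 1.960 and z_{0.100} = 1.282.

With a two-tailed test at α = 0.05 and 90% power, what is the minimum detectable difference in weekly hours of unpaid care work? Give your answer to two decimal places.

Minimum detectable difference ≈ 1.12 hours

δ = (z_{α/2} + z_β) · √((σ₁²+σ₂²)/n)
  = (1.960 + 1.282) · √(162/1367)
  = 3.242 · √0.11851
  = 3.242 · 0.3442
  = 1.1161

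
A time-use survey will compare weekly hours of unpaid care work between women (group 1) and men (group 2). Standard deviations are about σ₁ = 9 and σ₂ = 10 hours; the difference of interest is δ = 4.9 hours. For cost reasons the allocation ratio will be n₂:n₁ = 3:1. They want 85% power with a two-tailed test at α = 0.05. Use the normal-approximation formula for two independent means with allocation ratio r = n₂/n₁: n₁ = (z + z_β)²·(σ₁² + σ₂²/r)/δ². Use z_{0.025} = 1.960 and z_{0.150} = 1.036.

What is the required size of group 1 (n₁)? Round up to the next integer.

n₁ = (z_{α/2} + z_β)² · (σ₁² + σ₂²/r) / δ²
   = (1.960 + 1.036)² · (9² + 10²/3) / 4.9²
   = 8.9760 · (81 + 33.3333) / 24.01
   = 8.9760 · 114.3333 / 24.01
   = 42.74
Round up → n₁ = 43; n₂ = r·n₁ = 3 × 43 = 129.

n₁ = 43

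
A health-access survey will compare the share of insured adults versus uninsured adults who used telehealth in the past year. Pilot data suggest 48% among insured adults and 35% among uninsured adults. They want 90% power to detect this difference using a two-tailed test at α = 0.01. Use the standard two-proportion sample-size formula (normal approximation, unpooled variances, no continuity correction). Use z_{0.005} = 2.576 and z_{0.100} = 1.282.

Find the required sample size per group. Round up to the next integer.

n = 421 per group

n = (z_{α/2} + z_β)² · [p₁(1−p₁) + p₂(1−p₂)] / (p₁ − p₂)²
  = (2.576 + 1.282)² · (0.48·0.52 + 0.35·0.65) / (0.13)²
  = (3.858)² · (0.2496 + 0.2275) / 0.0169
  = 14.8842 · 0.4771 / 0.0169
  = 420.19
Round up → n = 421 per group.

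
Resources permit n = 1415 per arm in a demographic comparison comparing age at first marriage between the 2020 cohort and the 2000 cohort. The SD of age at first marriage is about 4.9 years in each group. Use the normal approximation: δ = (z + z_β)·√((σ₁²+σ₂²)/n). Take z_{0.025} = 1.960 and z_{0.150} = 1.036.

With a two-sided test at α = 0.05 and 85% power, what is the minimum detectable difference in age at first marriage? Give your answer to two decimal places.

Minimum detectable difference ≈ 0.55 years

δ = (z_{α/2} + z_β) · √((σ₁²+σ₂²)/n)
  = (1.960 + 1.036) · √(48.02/1415)
  = 2.996 · √0.03394
  = 2.996 · 0.1842
  = 0.5519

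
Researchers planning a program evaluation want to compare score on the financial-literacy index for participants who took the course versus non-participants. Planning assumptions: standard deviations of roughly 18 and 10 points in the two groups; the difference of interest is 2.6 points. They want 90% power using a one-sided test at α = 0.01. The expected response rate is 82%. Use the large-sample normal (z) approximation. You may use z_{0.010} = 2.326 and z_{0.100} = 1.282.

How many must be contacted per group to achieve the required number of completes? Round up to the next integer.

n = 996 per group

n = (z_α + z_β)² · (σ₁² + σ₂²) / δ²
  = (2.326 + 1.282)² · (18² + 10² = 424) / 2.6²
  = 13.0177 · 424 / 6.76
  = 816.49
Adjust for 82% response: 816.49 / 0.82 = 995.72.
Round up → n = 996 per group.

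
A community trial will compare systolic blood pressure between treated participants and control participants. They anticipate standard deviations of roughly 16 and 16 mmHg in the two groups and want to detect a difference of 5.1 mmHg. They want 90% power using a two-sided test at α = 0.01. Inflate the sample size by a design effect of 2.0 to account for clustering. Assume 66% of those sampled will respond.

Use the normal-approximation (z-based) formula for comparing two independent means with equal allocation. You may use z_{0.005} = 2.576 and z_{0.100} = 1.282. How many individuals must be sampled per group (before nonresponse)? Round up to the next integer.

n = (z_{α/2} + z_β)² · (σ₁² + σ₂²) / δ²
  = (2.576 + 1.282)² · (16² + 16² = 512) / 5.1²
  = 14.8842 · 512 / 26.01
  = 292.99
Design effect: 2.0 × 292.99 = 585.98.
Adjust for 66% response: 585.98 / 0.66 = 887.85.
Round up → n = 888 per group.

n = 888 per group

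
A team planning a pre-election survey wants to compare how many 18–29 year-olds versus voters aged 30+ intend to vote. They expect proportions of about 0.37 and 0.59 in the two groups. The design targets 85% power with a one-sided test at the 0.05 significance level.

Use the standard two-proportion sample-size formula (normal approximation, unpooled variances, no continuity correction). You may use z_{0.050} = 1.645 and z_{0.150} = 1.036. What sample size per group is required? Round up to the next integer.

n = (z_α + z_β)² · [p₁(1−p₁) + p₂(1−p₂)] / (p₁ − p₂)²
  = (1.645 + 1.036)² · (0.37·0.63 + 0.59·0.41) / (-0.22)²
  = (2.681)² · (0.2331 + 0.2419) / 0.0484
  = 7.1878 · 0.4750 / 0.0484
  = 70.54
Round up → n = 71 per group.

n = 71 per group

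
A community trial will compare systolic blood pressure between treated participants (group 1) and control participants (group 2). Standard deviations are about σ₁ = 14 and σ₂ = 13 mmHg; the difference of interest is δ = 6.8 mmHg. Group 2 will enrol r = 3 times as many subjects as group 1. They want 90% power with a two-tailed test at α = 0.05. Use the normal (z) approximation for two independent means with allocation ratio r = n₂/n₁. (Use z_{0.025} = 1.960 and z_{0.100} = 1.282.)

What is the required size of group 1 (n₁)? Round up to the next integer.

n₁ = 58

n₁ = (z_{α/2} + z_β)² · (σ₁² + σ₂²/r) / δ²
   = (1.960 + 1.282)² · (14² + 13²/3) / 6.8²
   = 10.5106 · (196 + 56.3333) / 46.24
   = 10.5106 · 252.3333 / 46.24
   = 57.36
Round up → n₁ = 58; n₂ = r·n₁ = 3 × 58 = 174.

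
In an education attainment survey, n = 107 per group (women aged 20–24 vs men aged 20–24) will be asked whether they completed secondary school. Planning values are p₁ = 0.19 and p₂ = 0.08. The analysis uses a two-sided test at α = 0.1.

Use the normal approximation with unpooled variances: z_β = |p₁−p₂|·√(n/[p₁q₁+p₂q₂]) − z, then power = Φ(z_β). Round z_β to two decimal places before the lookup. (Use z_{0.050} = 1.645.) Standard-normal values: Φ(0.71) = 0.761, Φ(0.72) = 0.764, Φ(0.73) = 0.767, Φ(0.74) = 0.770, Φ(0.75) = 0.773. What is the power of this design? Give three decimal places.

Power ≈ 0.770

z_β = |p₁−p₂|·√(n/[p₁q₁+p₂q₂]) − z_{α/2}
    = 0.11 · √(107/0.2275) − 1.645
    = 0.11 · 21.6871 − 1.645
    = 2.3856 − 1.645 = 0.7406 → 0.74
Power = Φ(0.74) = 0.770.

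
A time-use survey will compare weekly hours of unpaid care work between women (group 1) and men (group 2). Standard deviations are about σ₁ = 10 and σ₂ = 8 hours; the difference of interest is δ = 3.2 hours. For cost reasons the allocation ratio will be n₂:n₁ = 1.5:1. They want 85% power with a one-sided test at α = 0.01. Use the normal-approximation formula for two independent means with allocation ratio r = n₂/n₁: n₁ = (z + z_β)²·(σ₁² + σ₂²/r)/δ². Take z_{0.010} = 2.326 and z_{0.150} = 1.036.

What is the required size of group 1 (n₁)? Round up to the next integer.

n₁ = 158

n₁ = (z_α + z_β)² · (σ₁² + σ₂²/r) / δ²
   = (2.326 + 1.036)² · (10² + 8²/1.5) / 3.2²
   = 11.3030 · (100 + 42.6667) / 10.24
   = 11.3030 · 142.6667 / 10.24
   = 157.48
Round up → n₁ = 158; n₂ = r·n₁ = 1.5 × 158 = 237.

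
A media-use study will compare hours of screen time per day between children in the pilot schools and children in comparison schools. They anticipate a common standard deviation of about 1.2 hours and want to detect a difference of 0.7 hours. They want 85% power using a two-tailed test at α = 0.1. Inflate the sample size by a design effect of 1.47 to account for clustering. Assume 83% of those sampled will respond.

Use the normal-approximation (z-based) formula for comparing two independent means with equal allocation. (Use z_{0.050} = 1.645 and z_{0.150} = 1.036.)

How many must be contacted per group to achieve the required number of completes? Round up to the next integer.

n = (z_{α/2} + z_β)² · (σ₁² + σ₂²) / δ²
  = (1.645 + 1.036)² · (2·1.2² = 2.88) / 0.7²
  = 7.1878 · 2.88 / 0.49
  = 42.25
Design effect: 1.47 × 42.25 = 62.10.
Adjust for 83% response: 62.10 / 0.83 = 74.82.
Round up → n = 75 per group.

n = 75 per group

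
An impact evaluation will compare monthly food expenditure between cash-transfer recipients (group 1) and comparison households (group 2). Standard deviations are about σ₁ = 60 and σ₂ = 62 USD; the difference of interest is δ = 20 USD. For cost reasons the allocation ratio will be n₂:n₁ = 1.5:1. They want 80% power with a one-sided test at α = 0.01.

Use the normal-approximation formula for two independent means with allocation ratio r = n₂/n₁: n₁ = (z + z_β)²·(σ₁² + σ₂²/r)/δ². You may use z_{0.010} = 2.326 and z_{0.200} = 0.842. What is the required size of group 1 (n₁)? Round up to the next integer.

n₁ = (z_α + z_β)² · (σ₁² + σ₂²/r) / δ²
   = (2.326 + 0.842)² · (60² + 62²/1.5) / 20²
   = 10.0362 · (3600 + 2562.7) / 400
   = 10.0362 · 6162.7 / 400
   = 154.62
Round up → n₁ = 155; n₂ = r·n₁ = 1.5 × 155 = 233.

n₁ = 155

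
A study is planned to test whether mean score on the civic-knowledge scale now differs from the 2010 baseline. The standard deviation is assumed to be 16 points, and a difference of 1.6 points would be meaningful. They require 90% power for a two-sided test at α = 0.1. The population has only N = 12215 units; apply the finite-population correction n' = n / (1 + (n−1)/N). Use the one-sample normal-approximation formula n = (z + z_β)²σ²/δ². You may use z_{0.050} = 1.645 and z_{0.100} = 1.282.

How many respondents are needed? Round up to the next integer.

n = 801

n = (z_{α/2} + z_β)² · σ² / δ²
  = (1.645 + 1.282)² · 16² / 1.6²
  = 8.5673 · 256 / 2.56
  = 856.73
Finite-population correction (N = 12215): 856.73 / (1 + (856.73 − 1)/12215) = 800.64.
Round up → n = 801.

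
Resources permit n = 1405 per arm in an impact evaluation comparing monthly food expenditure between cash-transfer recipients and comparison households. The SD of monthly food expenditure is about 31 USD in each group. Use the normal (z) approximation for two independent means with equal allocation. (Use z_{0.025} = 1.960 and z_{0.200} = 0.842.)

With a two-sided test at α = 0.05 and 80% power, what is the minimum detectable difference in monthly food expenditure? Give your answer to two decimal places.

Minimum detectable difference ≈ 3.28 USD

δ = (z_{α/2} + z_β) · √((σ₁²+σ₂²)/n)
  = (1.960 + 0.842) · √(1922/1405)
  = 2.802 · √1.368
  = 2.802 · 1.1696
  = 3.2772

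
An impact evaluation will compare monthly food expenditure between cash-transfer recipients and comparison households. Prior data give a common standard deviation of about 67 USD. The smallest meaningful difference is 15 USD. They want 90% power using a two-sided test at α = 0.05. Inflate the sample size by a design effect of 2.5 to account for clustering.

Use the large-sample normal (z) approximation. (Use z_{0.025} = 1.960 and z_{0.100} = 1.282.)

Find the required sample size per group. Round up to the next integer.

n = 1049 per group

n = (z_{α/2} + z_β)² · (σ₁² + σ₂²) / δ²
  = (1.960 + 1.282)² · (2·67² = 8978) / 15²
  = 10.5106 · 8978 / 225
  = 419.39
Design effect: 2.5 × 419.39 = 1048.49.
Round up → n = 1049 per group.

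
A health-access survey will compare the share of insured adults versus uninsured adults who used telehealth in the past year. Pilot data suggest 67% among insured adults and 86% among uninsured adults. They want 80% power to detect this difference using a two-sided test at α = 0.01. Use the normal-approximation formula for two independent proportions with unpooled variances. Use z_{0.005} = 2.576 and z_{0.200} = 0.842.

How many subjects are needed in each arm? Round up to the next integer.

n = 111 per group

n = (z_{α/2} + z_β)² · [p₁(1−p₁) + p₂(1−p₂)] / (p₁ − p₂)²
  = (2.576 + 0.842)² · (0.67·0.33 + 0.86·0.14) / (-0.19)²
  = (3.418)² · (0.2211 + 0.1204) / 0.0361
  = 11.6827 · 0.3415 / 0.0361
  = 110.52
Round up → n = 111 per group.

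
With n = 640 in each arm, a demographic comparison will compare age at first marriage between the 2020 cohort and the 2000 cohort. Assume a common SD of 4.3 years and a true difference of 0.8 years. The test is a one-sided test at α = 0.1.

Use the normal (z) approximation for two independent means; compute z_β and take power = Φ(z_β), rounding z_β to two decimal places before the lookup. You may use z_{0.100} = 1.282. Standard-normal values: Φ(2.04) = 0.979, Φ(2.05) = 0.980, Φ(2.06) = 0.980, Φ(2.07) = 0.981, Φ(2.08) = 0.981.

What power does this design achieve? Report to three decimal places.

Power ≈ 0.980

z_β = δ·√(n/(σ₁²+σ₂²)) − z_α
    = 0.8 · √(640/36.98) − 1.282
    = 0.8 · 4.16013 − 1.282
    = 3.3281 − 1.282 = 2.0461 → 2.05
Power = Φ(2.05) = 0.980.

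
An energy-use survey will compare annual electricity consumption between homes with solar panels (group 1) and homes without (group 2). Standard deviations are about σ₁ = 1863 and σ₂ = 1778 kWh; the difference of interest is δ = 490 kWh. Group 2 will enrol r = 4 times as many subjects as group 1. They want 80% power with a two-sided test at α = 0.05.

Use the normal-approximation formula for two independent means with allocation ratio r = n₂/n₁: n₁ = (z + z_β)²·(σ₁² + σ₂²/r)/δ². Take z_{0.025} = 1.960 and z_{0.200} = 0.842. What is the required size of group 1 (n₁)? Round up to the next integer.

n₁ = 140

n₁ = (z_{α/2} + z_β)² · (σ₁² + σ₂²/r) / δ²
   = (1.960 + 0.842)² · (1863² + 1778²/4) / 490²
   = 7.8512 · (3470769 + 790321) / 240100
   = 7.8512 · 4261090 / 240100
   = 139.34
Round up → n₁ = 140; n₂ = r·n₁ = 4 × 140 = 560.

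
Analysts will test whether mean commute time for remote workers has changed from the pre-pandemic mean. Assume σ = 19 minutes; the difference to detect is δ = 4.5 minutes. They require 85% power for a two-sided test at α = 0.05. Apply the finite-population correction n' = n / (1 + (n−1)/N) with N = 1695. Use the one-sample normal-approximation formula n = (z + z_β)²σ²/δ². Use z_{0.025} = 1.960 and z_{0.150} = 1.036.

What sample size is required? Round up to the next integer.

n = 147

n = (z_{α/2} + z_β)² · σ² / δ²
  = (1.960 + 1.036)² · 19² / 4.5²
  = 8.9760 · 361 / 20.25
  = 160.02
Finite-population correction (N = 1695): 160.02 / (1 + (160.02 − 1)/1695) = 146.29.
Round up → n = 147.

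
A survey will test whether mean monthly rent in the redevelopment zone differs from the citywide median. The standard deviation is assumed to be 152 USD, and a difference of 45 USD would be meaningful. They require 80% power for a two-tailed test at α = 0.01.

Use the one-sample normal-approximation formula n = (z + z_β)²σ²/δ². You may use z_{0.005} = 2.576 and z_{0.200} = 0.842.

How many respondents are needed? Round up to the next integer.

n = (z_{α/2} + z_β)² · σ² / δ²
  = (2.576 + 0.842)² · 152² / 45²
  = 11.6827 · 23104 / 2025
  = 133.29
Round up → n = 134.

n = 134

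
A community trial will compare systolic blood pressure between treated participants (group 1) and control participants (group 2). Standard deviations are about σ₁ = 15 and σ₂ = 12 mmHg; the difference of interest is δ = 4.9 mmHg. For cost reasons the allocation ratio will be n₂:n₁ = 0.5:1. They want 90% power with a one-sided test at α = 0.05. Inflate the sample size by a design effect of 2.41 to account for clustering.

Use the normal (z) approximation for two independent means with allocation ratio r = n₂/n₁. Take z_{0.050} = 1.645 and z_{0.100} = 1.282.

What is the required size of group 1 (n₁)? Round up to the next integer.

n₁ = 442

n₁ = (z_α + z_β)² · (σ₁² + σ₂²/r) / δ²
   = (1.645 + 1.282)² · (15² + 12²/0.5) / 4.9²
   = 8.5673 · (225 + 288) / 24.01
   = 8.5673 · 513 / 24.01
   = 183.05
Design effect: 2.41 × 183.05 = 441.15.
Round up → n₁ = 442; n₂ = r·n₁ = 0.5 × 442 = 221.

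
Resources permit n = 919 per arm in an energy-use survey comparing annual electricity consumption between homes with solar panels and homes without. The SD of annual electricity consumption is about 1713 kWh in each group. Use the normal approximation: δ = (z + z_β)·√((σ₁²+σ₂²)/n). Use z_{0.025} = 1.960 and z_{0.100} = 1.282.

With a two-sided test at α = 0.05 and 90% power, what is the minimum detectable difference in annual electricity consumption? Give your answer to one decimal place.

δ = (z_{α/2} + z_β) · √((σ₁²+σ₂²)/n)
  = (1.960 + 1.282) · √(5868738/919)
  = 3.242 · √6386.0
  = 3.242 · 79.9125
  = 259.0763

Minimum detectable difference ≈ 259.1 kWh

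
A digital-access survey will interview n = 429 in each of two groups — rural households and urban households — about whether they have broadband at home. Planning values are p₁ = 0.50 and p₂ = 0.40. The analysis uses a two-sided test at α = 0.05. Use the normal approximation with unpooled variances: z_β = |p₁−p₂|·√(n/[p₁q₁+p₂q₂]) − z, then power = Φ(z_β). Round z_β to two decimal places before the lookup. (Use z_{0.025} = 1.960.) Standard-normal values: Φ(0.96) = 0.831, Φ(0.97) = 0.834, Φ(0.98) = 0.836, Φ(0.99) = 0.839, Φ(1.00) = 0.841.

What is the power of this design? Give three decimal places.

z_β = |p₁−p₂|·√(n/[p₁q₁+p₂q₂]) − z_{α/2}
    = 0.10 · √(429/0.4900) − 1.960
    = 0.10 · 29.5890 − 1.960
    = 2.9589 − 1.960 = 0.9989 → 1.00
Power = Φ(1.00) = 0.841.

Power ≈ 0.841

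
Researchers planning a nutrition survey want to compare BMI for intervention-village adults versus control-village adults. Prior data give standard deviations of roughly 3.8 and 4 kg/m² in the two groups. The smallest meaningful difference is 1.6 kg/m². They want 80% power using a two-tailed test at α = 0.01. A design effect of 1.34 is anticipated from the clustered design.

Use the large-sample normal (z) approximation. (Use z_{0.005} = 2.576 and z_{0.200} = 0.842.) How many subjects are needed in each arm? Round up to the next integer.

n = (z_{α/2} + z_β)² · (σ₁² + σ₂²) / δ²
  = (2.576 + 0.842)² · (3.8² + 4² = 30.44) / 1.6²
  = 11.6827 · 30.44 / 2.56
  = 138.91
Design effect: 1.34 × 138.91 = 186.15.
Round up → n = 187 per group.

n = 187 per group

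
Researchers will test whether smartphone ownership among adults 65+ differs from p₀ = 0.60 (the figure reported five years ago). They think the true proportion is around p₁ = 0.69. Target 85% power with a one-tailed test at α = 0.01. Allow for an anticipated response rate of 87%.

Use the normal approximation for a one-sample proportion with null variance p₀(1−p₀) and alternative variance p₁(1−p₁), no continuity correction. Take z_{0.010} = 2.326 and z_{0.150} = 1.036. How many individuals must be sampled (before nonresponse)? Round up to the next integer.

n = [z_α·√(p₀q₀) + z_β·√(p₁q₁)]² / (p₁ − p₀)²
  = [2.326·√(0.60·0.40) + 1.036·√(0.69·0.31)]² / (0.09)²
  = [2.326·0.4899 + 1.036·0.4625]² / 0.0081
  = [1.6186]² / 0.0081
  = 323.46
Adjust for 87% response: 323.46 / 0.87 = 371.79.
Round up → n = 372.

n = 372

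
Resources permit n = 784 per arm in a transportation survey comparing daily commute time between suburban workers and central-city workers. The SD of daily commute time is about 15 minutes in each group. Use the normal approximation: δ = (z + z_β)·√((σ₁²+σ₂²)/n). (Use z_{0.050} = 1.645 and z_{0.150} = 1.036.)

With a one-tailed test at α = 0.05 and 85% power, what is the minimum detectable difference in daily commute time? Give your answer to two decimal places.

Minimum detectable difference ≈ 2.03 minutes

δ = (z_α + z_β) · √((σ₁²+σ₂²)/n)
  = (1.645 + 1.036) · √(450/784)
  = 2.681 · √0.57398
  = 2.681 · 0.7576
  = 2.0312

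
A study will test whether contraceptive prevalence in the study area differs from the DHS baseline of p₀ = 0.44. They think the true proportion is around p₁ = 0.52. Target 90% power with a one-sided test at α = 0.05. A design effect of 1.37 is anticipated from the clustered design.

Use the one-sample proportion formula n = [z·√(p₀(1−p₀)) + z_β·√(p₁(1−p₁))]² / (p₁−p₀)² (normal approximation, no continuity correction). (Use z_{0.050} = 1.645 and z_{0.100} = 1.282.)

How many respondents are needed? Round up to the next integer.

n = [z_α·√(p₀q₀) + z_β·√(p₁q₁)]² / (p₁ − p₀)²
  = [1.645·√(0.44·0.56) + 1.282·√(0.52·0.48)]² / (0.08)²
  = [1.645·0.4964 + 1.282·0.4996]² / 0.0064
  = [1.4570]² / 0.0064
  = 331.71
Design effect: 1.37 × 331.71 = 454.45.
Round up → n = 455.

n = 455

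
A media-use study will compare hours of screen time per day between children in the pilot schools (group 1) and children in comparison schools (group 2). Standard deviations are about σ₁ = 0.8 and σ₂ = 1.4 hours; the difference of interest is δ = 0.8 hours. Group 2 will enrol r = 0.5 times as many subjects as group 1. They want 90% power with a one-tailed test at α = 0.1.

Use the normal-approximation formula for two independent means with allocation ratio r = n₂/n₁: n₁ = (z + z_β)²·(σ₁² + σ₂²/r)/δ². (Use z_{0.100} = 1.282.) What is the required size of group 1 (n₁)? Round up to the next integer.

n₁ = (z_α + z_β)² · (σ₁² + σ₂²/r) / δ²
   = (1.282 + 1.282)² · (0.8² + 1.4²/0.5) / 0.8²
   = 6.5741 · (0.64 + 3.92) / 0.64
   = 6.5741 · 4.56 / 0.64
   = 46.84
Round up → n₁ = 47; n₂ = r·n₁ = 0.5 × 47 = 24.

n₁ = 47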